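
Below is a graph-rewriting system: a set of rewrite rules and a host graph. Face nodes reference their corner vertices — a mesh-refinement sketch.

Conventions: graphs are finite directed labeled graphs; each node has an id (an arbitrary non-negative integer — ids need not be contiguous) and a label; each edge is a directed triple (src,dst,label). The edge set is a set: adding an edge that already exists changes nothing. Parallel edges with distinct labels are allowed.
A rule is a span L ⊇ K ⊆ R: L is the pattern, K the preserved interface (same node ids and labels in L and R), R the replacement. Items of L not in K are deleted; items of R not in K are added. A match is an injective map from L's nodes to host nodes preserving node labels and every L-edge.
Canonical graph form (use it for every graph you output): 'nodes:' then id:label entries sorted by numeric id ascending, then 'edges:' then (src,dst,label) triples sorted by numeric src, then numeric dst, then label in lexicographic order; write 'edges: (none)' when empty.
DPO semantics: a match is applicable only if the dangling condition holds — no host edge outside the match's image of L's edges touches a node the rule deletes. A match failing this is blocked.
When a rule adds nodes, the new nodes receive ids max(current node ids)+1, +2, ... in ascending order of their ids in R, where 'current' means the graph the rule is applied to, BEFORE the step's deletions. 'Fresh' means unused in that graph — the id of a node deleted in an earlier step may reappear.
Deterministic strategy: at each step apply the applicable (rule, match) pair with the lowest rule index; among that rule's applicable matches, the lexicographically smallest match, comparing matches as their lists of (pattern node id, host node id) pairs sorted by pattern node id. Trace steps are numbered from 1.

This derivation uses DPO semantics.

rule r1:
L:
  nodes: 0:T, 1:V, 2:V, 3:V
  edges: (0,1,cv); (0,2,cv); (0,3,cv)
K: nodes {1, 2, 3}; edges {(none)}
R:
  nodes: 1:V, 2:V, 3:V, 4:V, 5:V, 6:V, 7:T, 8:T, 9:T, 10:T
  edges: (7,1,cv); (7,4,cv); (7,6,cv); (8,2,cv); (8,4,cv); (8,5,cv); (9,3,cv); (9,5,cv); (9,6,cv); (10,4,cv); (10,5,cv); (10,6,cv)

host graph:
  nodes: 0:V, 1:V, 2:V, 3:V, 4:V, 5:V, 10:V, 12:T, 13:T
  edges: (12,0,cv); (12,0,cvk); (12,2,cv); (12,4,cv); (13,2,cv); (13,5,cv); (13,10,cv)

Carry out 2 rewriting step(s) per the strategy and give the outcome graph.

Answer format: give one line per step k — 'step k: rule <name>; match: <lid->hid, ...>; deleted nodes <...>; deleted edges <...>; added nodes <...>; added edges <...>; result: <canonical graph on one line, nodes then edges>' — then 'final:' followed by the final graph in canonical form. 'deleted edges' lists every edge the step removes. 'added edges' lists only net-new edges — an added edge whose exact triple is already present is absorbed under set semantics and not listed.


step 1: rule r1; match: 0->13, 1->2, 2->5, 3->10; deleted nodes 13; deleted edges (13,2,cv); (13,5,cv); (13,10,cv); added nodes 14, 15, 16, 17, 18, 19, 20; added edges (17,2,cv); (17,14,cv); (17,16,cv); (18,5,cv); (18,14,cv); (18,15,cv); (19,10,cv); (19,15,cv); (19,16,cv); (20,14,cv); (20,15,cv); (20,16,cv); result: nodes: 0:V, 1:V, 2:V, 3:V, 4:V, 5:V, 10:V, 12:T, 14:V, 15:V, 16:V, 17:T, 18:T, 19:T, 20:T edges: (12,0,cv); (12,0,cvk); (12,2,cv); (12,4,cv); (17,2,cv); (17,14,cv); (17,16,cv); (18,5,cv); (18,14,cv); (18,15,cv); (19,10,cv); (19,15,cv); (19,16,cv); (20,14,cv); (20,15,cv); (20,16,cv)
step 2: rule r1; match: 0->17, 1->2, 2->14, 3->16; deleted nodes 17; deleted edges (17,2,cv); (17,14,cv); (17,16,cv); added nodes 21, 22, 23, 24, 25, 26, 27; added edges (24,2,cv); (24,21,cv); (24,23,cv); (25,14,cv); (25,21,cv); (25,22,cv); (26,16,cv); (26,22,cv); (26,23,cv); (27,21,cv); (27,22,cv); (27,23,cv); result: nodes: 0:V, 1:V, 2:V, 3:V, 4:V, 5:V, 10:V, 12:T, 14:V, 15:V, 16:V, 18:T, 19:T, 20:T, 21:V, 22:V, 23:V, 24:T, 25:T, 26:T, 27:T edges: (12,0,cv); (12,0,cvk); (12,2,cv); (12,4,cv); (18,5,cv); (18,14,cv); (18,15,cv); (19,10,cv); (19,15,cv); (19,16,cv); (20,14,cv); (20,15,cv); (20,16,cv); (24,2,cv); (24,21,cv); (24,23,cv); (25,14,cv); (25,21,cv); (25,22,cv); (26,16,cv); (26,22,cv); (26,23,cv); (27,21,cv); (27,22,cv); (27,23,cv)
final:
nodes: 0:V, 1:V, 2:V, 3:V, 4:V, 5:V, 10:V, 12:T, 14:V, 15:V, 16:V, 18:T, 19:T, 20:T, 21:V, 22:V, 23:V, 24:T, 25:T, 26:T, 27:T
edges: (12,0,cv); (12,0,cvk); (12,2,cv); (12,4,cv); (18,5,cv); (18,14,cv); (18,15,cv); (19,10,cv); (19,15,cv); (19,16,cv); (20,14,cv); (20,15,cv); (20,16,cv); (24,2,cv); (24,21,cv); (24,23,cv); (25,14,cv); (25,21,cv); (25,22,cv); (26,16,cv); (26,22,cv); (26,23,cv); (27,21,cv); (27,22,cv); (27,23,cv)


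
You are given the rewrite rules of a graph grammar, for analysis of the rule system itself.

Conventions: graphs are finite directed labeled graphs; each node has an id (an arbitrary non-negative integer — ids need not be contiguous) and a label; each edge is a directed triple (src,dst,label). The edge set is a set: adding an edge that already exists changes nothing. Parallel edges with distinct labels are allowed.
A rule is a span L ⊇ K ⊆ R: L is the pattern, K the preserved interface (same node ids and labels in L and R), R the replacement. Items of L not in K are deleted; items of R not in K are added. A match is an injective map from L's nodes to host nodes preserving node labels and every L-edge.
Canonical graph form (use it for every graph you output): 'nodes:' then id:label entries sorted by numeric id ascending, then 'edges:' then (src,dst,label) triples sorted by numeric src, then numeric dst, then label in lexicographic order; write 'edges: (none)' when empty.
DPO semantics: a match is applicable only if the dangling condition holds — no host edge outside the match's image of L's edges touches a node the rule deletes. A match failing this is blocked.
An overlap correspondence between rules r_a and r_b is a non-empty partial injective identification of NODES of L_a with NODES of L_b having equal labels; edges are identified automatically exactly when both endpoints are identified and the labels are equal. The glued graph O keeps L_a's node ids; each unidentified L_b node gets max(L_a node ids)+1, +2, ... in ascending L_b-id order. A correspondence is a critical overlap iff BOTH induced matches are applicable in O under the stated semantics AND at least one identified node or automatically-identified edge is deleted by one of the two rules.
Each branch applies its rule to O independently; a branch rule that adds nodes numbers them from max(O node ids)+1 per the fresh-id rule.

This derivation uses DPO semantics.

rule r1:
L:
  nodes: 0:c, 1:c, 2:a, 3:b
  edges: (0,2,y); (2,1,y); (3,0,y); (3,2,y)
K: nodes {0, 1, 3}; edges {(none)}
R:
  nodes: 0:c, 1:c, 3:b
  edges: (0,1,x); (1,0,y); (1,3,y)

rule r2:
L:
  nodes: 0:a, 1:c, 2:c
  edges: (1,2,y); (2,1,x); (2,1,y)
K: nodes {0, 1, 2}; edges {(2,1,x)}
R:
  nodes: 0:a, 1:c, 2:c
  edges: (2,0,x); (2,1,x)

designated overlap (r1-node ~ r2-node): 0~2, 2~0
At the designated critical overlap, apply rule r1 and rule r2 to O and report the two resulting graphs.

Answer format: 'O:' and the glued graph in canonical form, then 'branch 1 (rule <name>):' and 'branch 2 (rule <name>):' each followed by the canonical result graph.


O:
nodes: 0:c, 1:c, 2:a, 3:b, 4:c
edges: (0,2,y); (0,4,x); (0,4,y); (2,1,y); (3,0,y); (3,2,y); (4,0,y)
branch 1 (rule r1):
nodes: 0:c, 1:c, 3:b, 4:c
edges: (0,1,x); (0,4,x); (0,4,y); (1,0,y); (1,3,y); (4,0,y)
branch 2 (rule r2):
nodes: 0:c, 1:c, 2:a, 3:b, 4:c
edges: (0,2,x); (0,2,y); (0,4,x); (2,1,y); (3,0,y); (3,2,y)


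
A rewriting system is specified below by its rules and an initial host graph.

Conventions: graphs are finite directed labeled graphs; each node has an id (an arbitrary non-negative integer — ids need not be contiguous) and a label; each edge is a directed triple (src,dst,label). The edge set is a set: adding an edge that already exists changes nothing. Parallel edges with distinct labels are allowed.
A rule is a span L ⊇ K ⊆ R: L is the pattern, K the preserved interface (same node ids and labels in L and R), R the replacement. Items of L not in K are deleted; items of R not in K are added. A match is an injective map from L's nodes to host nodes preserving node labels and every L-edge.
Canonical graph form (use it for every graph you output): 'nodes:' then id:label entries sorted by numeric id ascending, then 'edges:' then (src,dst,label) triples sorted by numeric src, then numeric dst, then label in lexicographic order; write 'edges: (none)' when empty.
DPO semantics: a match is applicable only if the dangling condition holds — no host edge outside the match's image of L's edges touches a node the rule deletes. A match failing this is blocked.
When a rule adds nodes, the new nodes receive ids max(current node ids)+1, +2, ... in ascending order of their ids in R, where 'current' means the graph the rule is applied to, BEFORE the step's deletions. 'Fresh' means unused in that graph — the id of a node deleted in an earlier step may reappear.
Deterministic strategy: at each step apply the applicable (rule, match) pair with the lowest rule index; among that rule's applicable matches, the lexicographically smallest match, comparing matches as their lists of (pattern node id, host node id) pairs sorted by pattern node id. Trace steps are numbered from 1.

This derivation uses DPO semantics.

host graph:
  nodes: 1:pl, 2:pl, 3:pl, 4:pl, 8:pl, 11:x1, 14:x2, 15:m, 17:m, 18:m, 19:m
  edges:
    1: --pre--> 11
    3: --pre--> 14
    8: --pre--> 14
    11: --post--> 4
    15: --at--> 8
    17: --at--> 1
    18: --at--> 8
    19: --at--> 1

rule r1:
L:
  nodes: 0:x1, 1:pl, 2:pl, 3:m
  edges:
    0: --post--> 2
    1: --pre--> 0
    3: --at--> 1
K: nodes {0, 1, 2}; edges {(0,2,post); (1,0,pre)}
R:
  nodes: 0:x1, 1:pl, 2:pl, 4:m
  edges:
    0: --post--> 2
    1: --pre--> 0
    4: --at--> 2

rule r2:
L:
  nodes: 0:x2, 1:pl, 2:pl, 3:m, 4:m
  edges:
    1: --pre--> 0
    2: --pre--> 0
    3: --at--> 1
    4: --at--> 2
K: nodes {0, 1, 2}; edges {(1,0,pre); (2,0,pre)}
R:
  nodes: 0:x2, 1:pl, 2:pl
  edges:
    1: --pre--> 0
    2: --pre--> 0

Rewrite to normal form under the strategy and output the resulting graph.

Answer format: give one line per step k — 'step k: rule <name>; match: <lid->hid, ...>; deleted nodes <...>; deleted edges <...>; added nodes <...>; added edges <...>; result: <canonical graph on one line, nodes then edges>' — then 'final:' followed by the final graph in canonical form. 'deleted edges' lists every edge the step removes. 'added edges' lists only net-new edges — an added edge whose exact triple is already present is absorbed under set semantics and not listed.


step 1: rule r1; match: 0->11, 1->1, 2->4, 3->17; deleted nodes 17; deleted edges (17,1,at); added nodes 20; added edges (20,4,at); result: nodes: 1:pl, 2:pl, 3:pl, 4:pl, 8:pl, 11:x1, 14:x2, 15:m, 18:m, 19:m, 20:m edges: (1,11,pre); (3,14,pre); (8,14,pre); (11,4,post); (15,8,at); (18,8,at); (19,1,at); (20,4,at)
step 2: rule r1; match: 0->11, 1->1, 2->4, 3->19; deleted nodes 19; deleted edges (19,1,at); added nodes 21; added edges (21,4,at); result: nodes: 1:pl, 2:pl, 3:pl, 4:pl, 8:pl, 11:x1, 14:x2, 15:m, 18:m, 20:m, 21:m edges: (1,11,pre); (3,14,pre); (8,14,pre); (11,4,post); (15,8,at); (18,8,at); (20,4,at); (21,4,at)
final:
nodes: 1:pl, 2:pl, 3:pl, 4:pl, 8:pl, 11:x1, 14:x2, 15:m, 18:m, 20:m, 21:m
edges: (1,11,pre); (3,14,pre); (8,14,pre); (11,4,post); (15,8,at); (18,8,at); (20,4,at); (21,4,at)


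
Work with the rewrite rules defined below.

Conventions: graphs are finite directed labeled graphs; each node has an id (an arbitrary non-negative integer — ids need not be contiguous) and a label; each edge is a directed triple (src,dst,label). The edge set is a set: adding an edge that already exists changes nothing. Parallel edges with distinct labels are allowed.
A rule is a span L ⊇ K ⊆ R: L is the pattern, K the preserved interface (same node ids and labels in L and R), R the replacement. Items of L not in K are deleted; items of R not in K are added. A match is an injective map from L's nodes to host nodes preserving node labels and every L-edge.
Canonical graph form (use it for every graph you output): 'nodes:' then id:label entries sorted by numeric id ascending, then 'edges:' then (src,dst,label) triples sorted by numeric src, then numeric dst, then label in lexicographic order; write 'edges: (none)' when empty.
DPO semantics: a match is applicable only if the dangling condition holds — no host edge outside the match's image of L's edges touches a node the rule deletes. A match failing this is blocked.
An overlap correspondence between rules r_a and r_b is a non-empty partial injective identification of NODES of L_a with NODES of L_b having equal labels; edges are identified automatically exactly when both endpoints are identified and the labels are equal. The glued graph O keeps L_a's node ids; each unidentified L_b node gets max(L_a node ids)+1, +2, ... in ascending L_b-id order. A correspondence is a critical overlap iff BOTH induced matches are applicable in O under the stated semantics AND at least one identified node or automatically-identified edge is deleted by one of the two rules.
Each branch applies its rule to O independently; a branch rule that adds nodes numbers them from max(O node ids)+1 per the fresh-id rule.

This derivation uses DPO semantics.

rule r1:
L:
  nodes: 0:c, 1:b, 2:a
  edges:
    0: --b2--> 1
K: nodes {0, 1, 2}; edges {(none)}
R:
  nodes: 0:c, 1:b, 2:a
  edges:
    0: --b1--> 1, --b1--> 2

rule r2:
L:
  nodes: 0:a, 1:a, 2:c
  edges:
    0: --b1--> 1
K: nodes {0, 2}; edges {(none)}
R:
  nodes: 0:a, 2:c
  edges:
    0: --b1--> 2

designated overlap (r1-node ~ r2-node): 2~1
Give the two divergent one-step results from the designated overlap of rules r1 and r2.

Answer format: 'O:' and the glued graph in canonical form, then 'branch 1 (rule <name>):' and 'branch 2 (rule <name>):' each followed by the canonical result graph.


O:
nodes: 0:c, 1:b, 2:a, 3:a, 4:c
edges: (0,1,b2); (3,2,b1)
branch 1 (rule r1):
nodes: 0:c, 1:b, 2:a, 3:a, 4:c
edges: (0,1,b1); (0,2,b1); (3,2,b1)
branch 2 (rule r2):
nodes: 0:c, 1:b, 3:a, 4:c
edges: (0,1,b2); (3,4,b1)


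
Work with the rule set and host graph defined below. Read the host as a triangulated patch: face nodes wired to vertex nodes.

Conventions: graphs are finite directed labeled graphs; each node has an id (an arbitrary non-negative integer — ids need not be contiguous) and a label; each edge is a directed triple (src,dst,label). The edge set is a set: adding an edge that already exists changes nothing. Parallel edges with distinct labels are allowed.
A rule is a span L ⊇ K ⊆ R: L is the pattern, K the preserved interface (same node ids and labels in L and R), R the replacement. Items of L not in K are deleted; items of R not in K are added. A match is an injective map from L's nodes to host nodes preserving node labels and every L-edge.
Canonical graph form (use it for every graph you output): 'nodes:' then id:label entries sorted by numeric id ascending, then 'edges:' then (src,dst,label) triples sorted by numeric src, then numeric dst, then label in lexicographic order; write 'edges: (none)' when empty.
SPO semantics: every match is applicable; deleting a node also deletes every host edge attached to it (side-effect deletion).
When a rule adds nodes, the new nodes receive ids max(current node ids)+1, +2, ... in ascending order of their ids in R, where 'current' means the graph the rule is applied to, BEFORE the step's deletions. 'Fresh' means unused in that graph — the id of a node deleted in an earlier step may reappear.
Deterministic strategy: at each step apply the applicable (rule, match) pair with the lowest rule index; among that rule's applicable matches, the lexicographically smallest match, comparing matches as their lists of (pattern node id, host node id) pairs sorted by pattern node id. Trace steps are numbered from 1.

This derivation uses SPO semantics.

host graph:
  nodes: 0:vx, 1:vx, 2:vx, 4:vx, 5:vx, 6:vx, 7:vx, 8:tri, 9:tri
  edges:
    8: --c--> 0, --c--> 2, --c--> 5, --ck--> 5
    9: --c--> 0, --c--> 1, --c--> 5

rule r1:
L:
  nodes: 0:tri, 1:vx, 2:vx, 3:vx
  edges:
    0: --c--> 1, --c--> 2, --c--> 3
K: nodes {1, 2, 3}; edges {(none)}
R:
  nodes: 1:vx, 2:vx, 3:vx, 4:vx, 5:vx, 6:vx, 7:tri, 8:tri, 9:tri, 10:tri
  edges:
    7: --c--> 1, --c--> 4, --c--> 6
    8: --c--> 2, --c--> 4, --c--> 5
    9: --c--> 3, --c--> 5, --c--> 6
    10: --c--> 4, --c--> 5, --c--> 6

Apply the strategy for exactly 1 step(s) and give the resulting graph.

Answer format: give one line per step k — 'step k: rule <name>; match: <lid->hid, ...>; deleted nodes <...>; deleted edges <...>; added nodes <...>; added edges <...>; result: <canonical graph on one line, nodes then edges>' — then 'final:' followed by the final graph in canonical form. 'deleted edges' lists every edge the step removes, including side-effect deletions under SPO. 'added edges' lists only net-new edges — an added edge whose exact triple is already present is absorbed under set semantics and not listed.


step 1: rule r1; match: 0->8, 1->0, 2->2, 3->5; deleted nodes 8; deleted edges (8,0,c); (8,2,c); (8,5,c); (8,5,ck); added nodes 10, 11, 12, 13, 14, 15, 16; added edges (13,0,c); (13,10,c); (13,12,c); (14,2,c); (14,10,c); (14,11,c); (15,5,c); (15,11,c); (15,12,c); (16,10,c); (16,11,c); (16,12,c); result: nodes: 0:vx, 1:vx, 2:vx, 4:vx, 5:vx, 6:vx, 7:vx, 9:tri, 10:vx, 11:vx, 12:vx, 13:tri, 14:tri, 15:tri, 16:tri edges: (9,0,c); (9,1,c); (9,5,c); (13,0,c); (13,10,c); (13,12,c); (14,2,c); (14,10,c); (14,11,c); (15,5,c); (15,11,c); (15,12,c); (16,10,c); (16,11,c); (16,12,c)
final:
nodes: 0:vx, 1:vx, 2:vx, 4:vx, 5:vx, 6:vx, 7:vx, 9:tri, 10:vx, 11:vx, 12:vx, 13:tri, 14:tri, 15:tri, 16:tri
edges: (9,0,c); (9,1,c); (9,5,c); (13,0,c); (13,10,c); (13,12,c); (14,2,c); (14,10,c); (14,11,c); (15,5,c); (15,11,c); (15,12,c); (16,10,c); (16,11,c); (16,12,c)


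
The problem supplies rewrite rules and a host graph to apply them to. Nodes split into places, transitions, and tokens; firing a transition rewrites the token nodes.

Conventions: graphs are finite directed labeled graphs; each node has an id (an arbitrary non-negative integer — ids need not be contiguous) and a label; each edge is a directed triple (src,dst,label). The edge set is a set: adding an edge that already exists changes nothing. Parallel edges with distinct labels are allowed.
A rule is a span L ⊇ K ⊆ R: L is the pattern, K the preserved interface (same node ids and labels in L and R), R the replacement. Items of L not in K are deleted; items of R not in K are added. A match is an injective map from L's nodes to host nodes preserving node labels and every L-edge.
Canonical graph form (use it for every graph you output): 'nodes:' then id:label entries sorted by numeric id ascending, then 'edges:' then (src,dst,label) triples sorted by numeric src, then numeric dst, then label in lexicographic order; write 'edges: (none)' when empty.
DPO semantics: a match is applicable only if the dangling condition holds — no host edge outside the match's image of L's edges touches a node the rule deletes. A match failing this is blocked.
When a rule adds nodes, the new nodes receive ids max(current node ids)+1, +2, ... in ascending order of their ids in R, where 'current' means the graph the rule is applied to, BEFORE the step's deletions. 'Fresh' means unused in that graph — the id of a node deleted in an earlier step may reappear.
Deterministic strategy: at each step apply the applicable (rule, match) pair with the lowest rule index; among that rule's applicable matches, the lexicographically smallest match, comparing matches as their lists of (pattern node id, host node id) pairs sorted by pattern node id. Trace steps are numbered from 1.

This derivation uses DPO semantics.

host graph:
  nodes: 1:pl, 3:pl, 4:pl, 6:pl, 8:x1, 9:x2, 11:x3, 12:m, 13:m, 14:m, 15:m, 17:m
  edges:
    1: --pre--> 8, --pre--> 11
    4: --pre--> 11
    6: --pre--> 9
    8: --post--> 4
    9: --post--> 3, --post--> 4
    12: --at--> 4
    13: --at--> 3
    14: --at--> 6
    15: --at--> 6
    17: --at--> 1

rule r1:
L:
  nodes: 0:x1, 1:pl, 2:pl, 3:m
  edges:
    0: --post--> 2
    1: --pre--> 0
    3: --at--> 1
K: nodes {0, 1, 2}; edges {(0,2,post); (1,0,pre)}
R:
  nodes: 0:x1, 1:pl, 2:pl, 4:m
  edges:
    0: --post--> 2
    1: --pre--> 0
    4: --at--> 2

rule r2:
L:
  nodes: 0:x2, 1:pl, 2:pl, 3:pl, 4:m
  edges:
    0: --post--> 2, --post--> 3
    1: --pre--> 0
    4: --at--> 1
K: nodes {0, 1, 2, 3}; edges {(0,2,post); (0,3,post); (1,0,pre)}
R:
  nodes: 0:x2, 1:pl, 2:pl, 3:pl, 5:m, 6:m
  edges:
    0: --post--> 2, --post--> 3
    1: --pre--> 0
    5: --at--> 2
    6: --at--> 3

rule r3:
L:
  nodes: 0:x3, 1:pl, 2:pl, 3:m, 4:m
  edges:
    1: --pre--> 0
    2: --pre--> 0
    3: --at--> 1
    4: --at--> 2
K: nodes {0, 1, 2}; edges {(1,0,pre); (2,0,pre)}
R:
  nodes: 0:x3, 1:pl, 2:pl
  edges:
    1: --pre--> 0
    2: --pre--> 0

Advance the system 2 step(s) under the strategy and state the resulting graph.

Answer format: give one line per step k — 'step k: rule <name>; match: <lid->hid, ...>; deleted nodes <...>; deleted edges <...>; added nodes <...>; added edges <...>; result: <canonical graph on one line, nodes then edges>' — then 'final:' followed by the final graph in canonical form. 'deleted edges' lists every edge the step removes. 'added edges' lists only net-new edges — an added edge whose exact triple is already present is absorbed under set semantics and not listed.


step 1: rule r1; match: 0->8, 1->1, 2->4, 3->17; deleted nodes 17; deleted edges (17,1,at); added nodes 18; added edges (18,4,at); result: nodes: 1:pl, 3:pl, 4:pl, 6:pl, 8:x1, 9:x2, 11:x3, 12:m, 13:m, 14:m, 15:m, 18:m edges: (1,8,pre); (1,11,pre); (4,11,pre); (6,9,pre); (8,4,post); (9,3,post); (9,4,post); (12,4,at); (13,3,at); (14,6,at); (15,6,at); (18,4,at)
step 2: rule r2; match: 0->9, 1->6, 2->3, 3->4, 4->14; deleted nodes 14; deleted edges (14,6,at); added nodes 19, 20; added edges (19,3,at); (20,4,at); result: nodes: 1:pl, 3:pl, 4:pl, 6:pl, 8:x1, 9:x2, 11:x3, 12:m, 13:m, 15:m, 18:m, 19:m, 20:m edges: (1,8,pre); (1,11,pre); (4,11,pre); (6,9,pre); (8,4,post); (9,3,post); (9,4,post); (12,4,at); (13,3,at); (15,6,at); (18,4,at); (19,3,at); (20,4,at)
final:
nodes: 1:pl, 3:pl, 4:pl, 6:pl, 8:x1, 9:x2, 11:x3, 12:m, 13:m, 15:m, 18:m, 19:m, 20:m
edges: (1,8,pre); (1,11,pre); (4,11,pre); (6,9,pre); (8,4,post); (9,3,post); (9,4,post); (12,4,at); (13,3,at); (15,6,at); (18,4,at); (19,3,at); (20,4,at)


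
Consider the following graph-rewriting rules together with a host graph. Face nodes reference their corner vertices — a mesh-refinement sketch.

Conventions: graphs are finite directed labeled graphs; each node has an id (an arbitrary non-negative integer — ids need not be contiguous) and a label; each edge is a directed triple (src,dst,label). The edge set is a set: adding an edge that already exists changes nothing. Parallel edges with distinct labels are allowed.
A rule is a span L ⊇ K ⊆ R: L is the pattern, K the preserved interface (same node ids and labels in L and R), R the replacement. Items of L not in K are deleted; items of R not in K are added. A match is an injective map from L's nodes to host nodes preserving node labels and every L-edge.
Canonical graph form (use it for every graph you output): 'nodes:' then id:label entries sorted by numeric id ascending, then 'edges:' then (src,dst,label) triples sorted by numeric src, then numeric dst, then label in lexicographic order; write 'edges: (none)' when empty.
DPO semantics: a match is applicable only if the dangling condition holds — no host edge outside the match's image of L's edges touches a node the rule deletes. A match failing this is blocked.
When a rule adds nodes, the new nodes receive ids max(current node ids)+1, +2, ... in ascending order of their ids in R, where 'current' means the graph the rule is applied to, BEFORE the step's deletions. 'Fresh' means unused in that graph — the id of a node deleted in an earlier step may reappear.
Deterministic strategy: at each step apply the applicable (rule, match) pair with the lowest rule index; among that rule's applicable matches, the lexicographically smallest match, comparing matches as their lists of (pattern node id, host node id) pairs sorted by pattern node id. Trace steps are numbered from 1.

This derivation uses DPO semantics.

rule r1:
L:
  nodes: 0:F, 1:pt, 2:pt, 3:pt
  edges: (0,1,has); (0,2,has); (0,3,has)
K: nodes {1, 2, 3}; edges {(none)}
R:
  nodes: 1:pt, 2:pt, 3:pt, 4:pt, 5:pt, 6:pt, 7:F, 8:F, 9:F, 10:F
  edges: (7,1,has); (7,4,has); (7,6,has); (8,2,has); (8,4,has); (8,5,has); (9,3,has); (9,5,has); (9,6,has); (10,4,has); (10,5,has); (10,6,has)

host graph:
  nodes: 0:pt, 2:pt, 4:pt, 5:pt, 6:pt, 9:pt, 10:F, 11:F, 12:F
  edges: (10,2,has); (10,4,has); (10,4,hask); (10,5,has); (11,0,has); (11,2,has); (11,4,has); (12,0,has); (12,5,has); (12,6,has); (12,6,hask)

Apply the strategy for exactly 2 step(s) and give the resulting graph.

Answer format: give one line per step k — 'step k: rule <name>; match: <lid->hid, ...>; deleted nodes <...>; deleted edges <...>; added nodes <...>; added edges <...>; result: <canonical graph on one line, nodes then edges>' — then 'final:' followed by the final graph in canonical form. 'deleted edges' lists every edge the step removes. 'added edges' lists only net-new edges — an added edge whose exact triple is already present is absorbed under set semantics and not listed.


step 1: rule r1; match: 0->11, 1->0, 2->2, 3->4; deleted nodes 11; deleted edges (11,0,has); (11,2,has); (11,4,has); added nodes 13, 14, 15, 16, 17, 18, 19; added edges (16,0,has); (16,13,has); (16,15,has); (17,2,has); (17,13,has); (17,14,has); (18,4,has); (18,14,has); (18,15,has); (19,13,has); (19,14,has); (19,15,has); result: nodes: 0:pt, 2:pt, 4:pt, 5:pt, 6:pt, 9:pt, 10:F, 12:F, 13:pt, 14:pt, 15:pt, 16:F, 17:F, 18:F, 19:F edges: (10,2,has); (10,4,has); (10,4,hask); (10,5,has); (12,0,has); (12,5,has); (12,6,has); (12,6,hask); (16,0,has); (16,13,has); (16,15,has); (17,2,has); (17,13,has); (17,14,has); (18,4,has); (18,14,has); (18,15,has); (19,13,has); (19,14,has); (19,15,has)
step 2: rule r1; match: 0->16, 1->0, 2->13, 3->15; deleted nodes 16; deleted edges (16,0,has); (16,13,has); (16,15,has); added nodes 20, 21, 22, 23, 24, 25, 26; added edges (23,0,has); (23,20,has); (23,22,has); (24,13,has); (24,20,has); (24,21,has); (25,15,has); (25,21,has); (25,22,has); (26,20,has); (26,21,has); (26,22,has); result: nodes: 0:pt, 2:pt, 4:pt, 5:pt, 6:pt, 9:pt, 10:F, 12:F, 13:pt, 14:pt, 15:pt, 17:F, 18:F, 19:F, 20:pt, 21:pt, 22:pt, 23:F, 24:F, 25:F, 26:F edges: (10,2,has); (10,4,has); (10,4,hask); (10,5,has); (12,0,has); (12,5,has); (12,6,has); (12,6,hask); (17,2,has); (17,13,has); (17,14,has); (18,4,has); (18,14,has); (18,15,has); (19,13,has); (19,14,has); (19,15,has); (23,0,has); (23,20,has); (23,22,has); (24,13,has); (24,20,has); (24,21,has); (25,15,has); (25,21,has); (25,22,has); (26,20,has); (26,21,has); (26,22,has)
final:
nodes: 0:pt, 2:pt, 4:pt, 5:pt, 6:pt, 9:pt, 10:F, 12:F, 13:pt, 14:pt, 15:pt, 17:F, 18:F, 19:F, 20:pt, 21:pt, 22:pt, 23:F, 24:F, 25:F, 26:F
edges: (10,2,has); (10,4,has); (10,4,hask); (10,5,has); (12,0,has); (12,5,has); (12,6,has); (12,6,hask); (17,2,has); (17,13,has); (17,14,has); (18,4,has); (18,14,has); (18,15,has); (19,13,has); (19,14,has); (19,15,has); (23,0,has); (23,20,has); (23,22,has); (24,13,has); (24,20,has); (24,21,has); (25,15,has); (25,21,has); (25,22,has); (26,20,has); (26,21,has); (26,22,has)


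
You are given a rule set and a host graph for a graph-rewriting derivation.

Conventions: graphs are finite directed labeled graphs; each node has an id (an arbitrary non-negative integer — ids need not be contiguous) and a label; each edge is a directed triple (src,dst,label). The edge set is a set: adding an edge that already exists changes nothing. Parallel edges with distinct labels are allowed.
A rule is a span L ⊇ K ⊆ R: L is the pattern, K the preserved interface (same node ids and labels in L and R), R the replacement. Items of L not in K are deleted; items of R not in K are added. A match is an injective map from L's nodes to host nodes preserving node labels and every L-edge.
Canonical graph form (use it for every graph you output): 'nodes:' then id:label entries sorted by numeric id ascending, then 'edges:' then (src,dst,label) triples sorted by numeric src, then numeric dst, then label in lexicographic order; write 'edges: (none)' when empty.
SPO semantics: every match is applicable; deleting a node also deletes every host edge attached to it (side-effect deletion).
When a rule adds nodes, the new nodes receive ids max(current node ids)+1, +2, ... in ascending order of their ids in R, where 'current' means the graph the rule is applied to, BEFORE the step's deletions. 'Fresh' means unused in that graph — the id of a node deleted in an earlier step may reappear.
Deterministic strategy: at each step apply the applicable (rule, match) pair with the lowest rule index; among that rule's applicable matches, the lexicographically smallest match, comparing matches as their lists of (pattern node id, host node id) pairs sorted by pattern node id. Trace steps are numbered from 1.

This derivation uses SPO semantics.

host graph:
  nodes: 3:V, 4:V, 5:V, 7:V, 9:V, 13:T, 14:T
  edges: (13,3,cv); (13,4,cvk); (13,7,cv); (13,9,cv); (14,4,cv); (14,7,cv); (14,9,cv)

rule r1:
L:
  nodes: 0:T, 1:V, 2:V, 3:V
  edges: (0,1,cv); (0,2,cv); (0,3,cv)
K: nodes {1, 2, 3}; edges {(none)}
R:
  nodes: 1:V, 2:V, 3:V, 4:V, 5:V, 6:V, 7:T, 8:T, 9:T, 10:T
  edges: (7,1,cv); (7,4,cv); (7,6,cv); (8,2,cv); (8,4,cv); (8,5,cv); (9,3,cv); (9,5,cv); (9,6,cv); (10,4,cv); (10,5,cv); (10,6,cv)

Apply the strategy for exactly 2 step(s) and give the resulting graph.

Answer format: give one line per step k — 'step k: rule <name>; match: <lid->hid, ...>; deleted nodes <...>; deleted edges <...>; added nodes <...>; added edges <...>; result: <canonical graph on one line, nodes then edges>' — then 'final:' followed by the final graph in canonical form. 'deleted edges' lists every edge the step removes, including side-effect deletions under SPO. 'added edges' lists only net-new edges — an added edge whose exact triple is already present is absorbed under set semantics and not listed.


step 1: rule r1; match: 0->13, 1->3, 2->7, 3->9; deleted nodes 13; deleted edges (13,3,cv); (13,4,cvk); (13,7,cv); (13,9,cv); added nodes 15, 16, 17, 18, 19, 20, 21; added edges (18,3,cv); (18,15,cv); (18,17,cv); (19,7,cv); (19,15,cv); (19,16,cv); (20,9,cv); (20,16,cv); (20,17,cv); (21,15,cv); (21,16,cv); (21,17,cv); result: nodes: 3:V, 4:V, 5:V, 7:V, 9:V, 14:T, 15:V, 16:V, 17:V, 18:T, 19:T, 20:T, 21:T edges: (14,4,cv); (14,7,cv); (14,9,cv); (18,3,cv); (18,15,cv); (18,17,cv); (19,7,cv); (19,15,cv); (19,16,cv); (20,9,cv); (20,16,cv); (20,17,cv); (21,15,cv); (21,16,cv); (21,17,cv)
step 2: rule r1; match: 0->14, 1->4, 2->7, 3->9; deleted nodes 14; deleted edges (14,4,cv); (14,7,cv); (14,9,cv); added nodes 22, 23, 24, 25, 26, 27, 28; added edges (25,4,cv); (25,22,cv); (25,24,cv); (26,7,cv); (26,22,cv); (26,23,cv); (27,9,cv); (27,23,cv); (27,24,cv); (28,22,cv); (28,23,cv); (28,24,cv); result: nodes: 3:V, 4:V, 5:V, 7:V, 9:V, 15:V, 16:V, 17:V, 18:T, 19:T, 20:T, 21:T, 22:V, 23:V, 24:V, 25:T, 26:T, 27:T, 28:T edges: (18,3,cv); (18,15,cv); (18,17,cv); (19,7,cv); (19,15,cv); (19,16,cv); (20,9,cv); (20,16,cv); (20,17,cv); (21,15,cv); (21,16,cv); (21,17,cv); (25,4,cv); (25,22,cv); (25,24,cv); (26,7,cv); (26,22,cv); (26,23,cv); (27,9,cv); (27,23,cv); (27,24,cv); (28,22,cv); (28,23,cv); (28,24,cv)
final:
nodes: 3:V, 4:V, 5:V, 7:V, 9:V, 15:V, 16:V, 17:V, 18:T, 19:T, 20:T, 21:T, 22:V, 23:V, 24:V, 25:T, 26:T, 27:T, 28:T
edges: (18,3,cv); (18,15,cv); (18,17,cv); (19,7,cv); (19,15,cv); (19,16,cv); (20,9,cv); (20,16,cv); (20,17,cv); (21,15,cv); (21,16,cv); (21,17,cv); (25,4,cv); (25,22,cv); (25,24,cv); (26,7,cv); (26,22,cv); (26,23,cv); (27,9,cv); (27,23,cv); (27,24,cv); (28,22,cv); (28,23,cv); (28,24,cv)


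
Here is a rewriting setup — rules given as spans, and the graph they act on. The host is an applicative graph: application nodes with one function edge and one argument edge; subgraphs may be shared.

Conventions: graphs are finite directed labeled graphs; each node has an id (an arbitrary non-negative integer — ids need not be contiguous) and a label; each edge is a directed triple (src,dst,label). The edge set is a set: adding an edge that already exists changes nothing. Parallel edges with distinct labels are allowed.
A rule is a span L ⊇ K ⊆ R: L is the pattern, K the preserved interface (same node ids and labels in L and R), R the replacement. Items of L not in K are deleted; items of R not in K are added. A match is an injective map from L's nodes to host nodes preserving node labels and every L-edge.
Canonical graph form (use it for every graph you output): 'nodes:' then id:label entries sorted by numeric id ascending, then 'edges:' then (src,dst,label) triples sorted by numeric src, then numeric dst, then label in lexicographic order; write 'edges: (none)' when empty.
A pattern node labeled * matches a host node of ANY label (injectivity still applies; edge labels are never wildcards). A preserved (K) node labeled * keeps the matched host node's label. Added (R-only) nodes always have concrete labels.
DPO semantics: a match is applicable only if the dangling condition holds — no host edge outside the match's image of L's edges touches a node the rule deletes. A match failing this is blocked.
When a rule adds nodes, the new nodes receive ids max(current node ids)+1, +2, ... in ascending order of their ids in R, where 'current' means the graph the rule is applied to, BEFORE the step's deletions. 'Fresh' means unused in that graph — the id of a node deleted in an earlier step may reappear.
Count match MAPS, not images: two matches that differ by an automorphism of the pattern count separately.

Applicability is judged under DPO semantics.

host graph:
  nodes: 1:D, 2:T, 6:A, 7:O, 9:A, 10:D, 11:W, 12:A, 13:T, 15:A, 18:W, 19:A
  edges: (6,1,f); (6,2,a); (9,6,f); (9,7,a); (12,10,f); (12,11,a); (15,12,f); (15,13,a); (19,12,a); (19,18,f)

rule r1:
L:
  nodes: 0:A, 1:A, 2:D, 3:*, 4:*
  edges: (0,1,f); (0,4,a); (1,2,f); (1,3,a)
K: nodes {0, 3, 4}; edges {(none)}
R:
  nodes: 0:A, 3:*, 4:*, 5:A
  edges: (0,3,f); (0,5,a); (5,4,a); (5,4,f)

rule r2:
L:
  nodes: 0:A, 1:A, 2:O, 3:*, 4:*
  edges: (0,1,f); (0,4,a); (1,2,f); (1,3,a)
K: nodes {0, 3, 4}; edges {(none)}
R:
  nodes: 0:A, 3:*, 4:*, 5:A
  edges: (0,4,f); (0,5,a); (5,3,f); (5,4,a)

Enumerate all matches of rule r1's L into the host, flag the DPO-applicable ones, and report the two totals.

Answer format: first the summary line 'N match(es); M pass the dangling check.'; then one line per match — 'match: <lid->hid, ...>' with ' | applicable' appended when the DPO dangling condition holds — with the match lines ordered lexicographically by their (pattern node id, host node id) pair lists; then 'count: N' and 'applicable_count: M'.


2 match(es); 1 pass the dangling check.
match: 0->9, 1->6, 2->1, 3->2, 4->7 | applicable
match: 0->15, 1->12, 2->10, 3->11, 4->13
count: 2
applicable_count: 1


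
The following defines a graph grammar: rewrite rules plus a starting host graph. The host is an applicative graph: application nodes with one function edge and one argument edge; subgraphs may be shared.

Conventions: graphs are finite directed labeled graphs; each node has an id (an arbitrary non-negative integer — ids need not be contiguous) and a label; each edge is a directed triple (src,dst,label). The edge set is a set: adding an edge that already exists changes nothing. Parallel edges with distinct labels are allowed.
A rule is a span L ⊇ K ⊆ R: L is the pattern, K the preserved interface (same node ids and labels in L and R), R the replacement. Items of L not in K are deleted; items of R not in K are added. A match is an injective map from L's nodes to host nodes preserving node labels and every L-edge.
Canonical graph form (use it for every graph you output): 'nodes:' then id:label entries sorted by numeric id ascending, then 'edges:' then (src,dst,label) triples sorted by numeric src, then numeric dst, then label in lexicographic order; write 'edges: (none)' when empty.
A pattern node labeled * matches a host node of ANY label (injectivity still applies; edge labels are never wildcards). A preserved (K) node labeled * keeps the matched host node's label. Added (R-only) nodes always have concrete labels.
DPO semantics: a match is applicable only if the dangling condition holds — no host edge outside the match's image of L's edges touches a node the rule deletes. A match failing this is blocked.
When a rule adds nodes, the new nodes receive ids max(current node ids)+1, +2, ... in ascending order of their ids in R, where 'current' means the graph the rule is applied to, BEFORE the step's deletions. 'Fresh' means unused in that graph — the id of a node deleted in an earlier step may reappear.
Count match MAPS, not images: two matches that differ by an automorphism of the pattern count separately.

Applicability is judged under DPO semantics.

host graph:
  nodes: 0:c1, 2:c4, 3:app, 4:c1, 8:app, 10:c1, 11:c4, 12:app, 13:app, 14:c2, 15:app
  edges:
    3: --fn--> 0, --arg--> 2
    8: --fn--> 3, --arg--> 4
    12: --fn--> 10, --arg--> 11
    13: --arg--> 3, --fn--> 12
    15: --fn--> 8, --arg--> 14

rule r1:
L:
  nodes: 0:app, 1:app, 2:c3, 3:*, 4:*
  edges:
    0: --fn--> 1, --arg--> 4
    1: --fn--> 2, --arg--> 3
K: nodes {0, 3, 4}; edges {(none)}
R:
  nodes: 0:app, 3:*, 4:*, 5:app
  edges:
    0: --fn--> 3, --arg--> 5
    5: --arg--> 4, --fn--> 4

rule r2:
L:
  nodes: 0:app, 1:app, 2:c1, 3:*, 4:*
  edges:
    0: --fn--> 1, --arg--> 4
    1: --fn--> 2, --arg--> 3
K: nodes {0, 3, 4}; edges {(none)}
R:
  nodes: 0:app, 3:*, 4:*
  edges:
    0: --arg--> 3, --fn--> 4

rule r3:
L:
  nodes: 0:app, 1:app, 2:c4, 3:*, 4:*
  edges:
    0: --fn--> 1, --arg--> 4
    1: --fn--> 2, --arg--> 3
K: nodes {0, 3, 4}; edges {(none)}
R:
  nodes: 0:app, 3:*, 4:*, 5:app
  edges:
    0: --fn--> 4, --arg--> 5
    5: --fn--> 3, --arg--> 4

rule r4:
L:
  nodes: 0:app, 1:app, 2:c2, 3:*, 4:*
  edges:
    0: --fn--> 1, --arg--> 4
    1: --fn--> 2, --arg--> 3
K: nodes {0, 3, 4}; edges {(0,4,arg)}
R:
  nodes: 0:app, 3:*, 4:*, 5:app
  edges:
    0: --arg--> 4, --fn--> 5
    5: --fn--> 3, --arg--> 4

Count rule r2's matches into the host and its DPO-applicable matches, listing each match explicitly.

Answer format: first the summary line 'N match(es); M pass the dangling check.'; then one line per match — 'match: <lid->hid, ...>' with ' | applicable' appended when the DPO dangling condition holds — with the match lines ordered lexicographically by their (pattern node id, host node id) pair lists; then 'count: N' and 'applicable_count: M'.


2 match(es); 1 pass the dangling check.
match: 0->8, 1->3, 2->0, 3->2, 4->4
match: 0->13, 1->12, 2->10, 3->11, 4->3 | applicable
count: 2
applicable_count: 1


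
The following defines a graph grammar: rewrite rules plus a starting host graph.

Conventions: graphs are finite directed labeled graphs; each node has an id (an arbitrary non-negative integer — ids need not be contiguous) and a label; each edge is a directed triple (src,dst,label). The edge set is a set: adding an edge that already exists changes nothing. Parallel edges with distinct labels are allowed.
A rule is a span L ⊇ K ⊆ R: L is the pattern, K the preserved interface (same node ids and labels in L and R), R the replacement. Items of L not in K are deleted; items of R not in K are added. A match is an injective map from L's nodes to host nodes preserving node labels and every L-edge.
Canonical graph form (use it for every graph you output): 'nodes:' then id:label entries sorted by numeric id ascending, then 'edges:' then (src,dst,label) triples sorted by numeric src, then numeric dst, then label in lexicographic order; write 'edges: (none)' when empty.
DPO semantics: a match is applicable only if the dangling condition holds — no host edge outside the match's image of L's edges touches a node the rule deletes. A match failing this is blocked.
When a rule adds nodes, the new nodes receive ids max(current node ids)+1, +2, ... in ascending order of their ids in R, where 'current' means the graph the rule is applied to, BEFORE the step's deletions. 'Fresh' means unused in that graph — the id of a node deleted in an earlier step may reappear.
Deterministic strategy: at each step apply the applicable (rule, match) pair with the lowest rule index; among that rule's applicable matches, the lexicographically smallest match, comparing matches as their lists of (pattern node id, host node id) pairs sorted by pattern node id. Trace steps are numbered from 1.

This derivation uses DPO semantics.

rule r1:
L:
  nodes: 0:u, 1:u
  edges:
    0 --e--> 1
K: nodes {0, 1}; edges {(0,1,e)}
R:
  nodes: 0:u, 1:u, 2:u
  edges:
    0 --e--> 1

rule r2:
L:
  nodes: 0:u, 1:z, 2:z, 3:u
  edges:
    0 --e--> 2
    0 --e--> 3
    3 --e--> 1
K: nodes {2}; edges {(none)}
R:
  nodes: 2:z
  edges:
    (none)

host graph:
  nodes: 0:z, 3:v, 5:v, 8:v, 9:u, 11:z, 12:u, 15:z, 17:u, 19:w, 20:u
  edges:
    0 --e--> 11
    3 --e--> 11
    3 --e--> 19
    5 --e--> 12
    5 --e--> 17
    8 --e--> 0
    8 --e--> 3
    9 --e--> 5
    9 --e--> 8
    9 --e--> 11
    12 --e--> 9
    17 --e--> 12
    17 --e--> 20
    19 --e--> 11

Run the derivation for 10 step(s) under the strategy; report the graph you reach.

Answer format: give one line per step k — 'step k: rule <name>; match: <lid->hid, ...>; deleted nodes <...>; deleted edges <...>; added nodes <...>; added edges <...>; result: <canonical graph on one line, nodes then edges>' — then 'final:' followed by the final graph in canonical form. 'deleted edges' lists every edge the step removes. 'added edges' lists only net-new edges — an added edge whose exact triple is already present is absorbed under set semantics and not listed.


step 1: rule r1; match: 0->12, 1->9; deleted nodes (none); deleted edges (none); added nodes 21; added edges (none); result: nodes: 0:z, 3:v, 5:v, 8:v, 9:u, 11:z, 12:u, 15:z, 17:u, 19:w, 20:u, 21:u edges: (0,11,e); (3,11,e); (3,19,e); (5,12,e); (5,17,e); (8,0,e); (8,3,e); (9,5,e); (9,8,e); (9,11,e); (12,9,e); (17,12,e); (17,20,e); (19,11,e)
step 2: rule r1; match: 0->12, 1->9; deleted nodes (none); deleted edges (none); added nodes 22; added edges (none); result: nodes: 0:z, 3:v, 5:v, 8:v, 9:u, 11:z, 12:u, 15:z, 17:u, 19:w, 20:u, 21:u, 22:u edges: (0,11,e); (3,11,e); (3,19,e); (5,12,e); (5,17,e); (8,0,e); (8,3,e); (9,5,e); (9,8,e); (9,11,e); (12,9,e); (17,12,e); (17,20,e); (19,11,e)
step 3: rule r1; match: 0->12, 1->9; deleted nodes (none); deleted edges (none); added nodes 23; added edges (none); result: nodes: 0:z, 3:v, 5:v, 8:v, 9:u, 11:z, 12:u, 15:z, 17:u, 19:w, 20:u, 21:u, 22:u, 23:u edges: (0,11,e); (3,11,e); (3,19,e); (5,12,e); (5,17,e); (8,0,e); (8,3,e); (9,5,e); (9,8,e); (9,11,e); (12,9,e); (17,12,e); (17,20,e); (19,11,e)
step 4: rule r1; match: 0->12, 1->9; deleted nodes (none); deleted edges (none); added nodes 24; added edges (none); result: nodes: 0:z, 3:v, 5:v, 8:v, 9:u, 11:z, 12:u, 15:z, 17:u, 19:w, 20:u, 21:u, 22:u, 23:u, 24:u edges: (0,11,e); (3,11,e); (3,19,e); (5,12,e); (5,17,e); (8,0,e); (8,3,e); (9,5,e); (9,8,e); (9,11,e); (12,9,e); (17,12,e); (17,20,e); (19,11,e)
step 5: rule r1; match: 0->12, 1->9; deleted nodes (none); deleted edges (none); added nodes 25; added edges (none); result: nodes: 0:z, 3:v, 5:v, 8:v, 9:u, 11:z, 12:u, 15:z, 17:u, 19:w, 20:u, 21:u, 22:u, 23:u, 24:u, 25:u edges: (0,11,e); (3,11,e); (3,19,e); (5,12,e); (5,17,e); (8,0,e); (8,3,e); (9,5,e); (9,8,e); (9,11,e); (12,9,e); (17,12,e); (17,20,e); (19,11,e)
step 6: rule r1; match: 0->12, 1->9; deleted nodes (none); deleted edges (none); added nodes 26; added edges (none); result: nodes: 0:z, 3:v, 5:v, 8:v, 9:u, 11:z, 12:u, 15:z, 17:u, 19:w, 20:u, 21:u, 22:u, 23:u, 24:u, 25:u, 26:u edges: (0,11,e); (3,11,e); (3,19,e); (5,12,e); (5,17,e); (8,0,e); (8,3,e); (9,5,e); (9,8,e); (9,11,e); (12,9,e); (17,12,e); (17,20,e); (19,11,e)
step 7: rule r1; match: 0->12, 1->9; deleted nodes (none); deleted edges (none); added nodes 27; added edges (none); result: nodes: 0:z, 3:v, 5:v, 8:v, 9:u, 11:z, 12:u, 15:z, 17:u, 19:w, 20:u, 21:u, 22:u, 23:u, 24:u, 25:u, 26:u, 27:u edges: (0,11,e); (3,11,e); (3,19,e); (5,12,e); (5,17,e); (8,0,e); (8,3,e); (9,5,e); (9,8,e); (9,11,e); (12,9,e); (17,12,e); (17,20,e); (19,11,e)
step 8: rule r1; match: 0->12, 1->9; deleted nodes (none); deleted edges (none); added nodes 28; added edges (none); result: nodes: 0:z, 3:v, 5:v, 8:v, 9:u, 11:z, 12:u, 15:z, 17:u, 19:w, 20:u, 21:u, 22:u, 23:u, 24:u, 25:u, 26:u, 27:u, 28:u edges: (0,11,e); (3,11,e); (3,19,e); (5,12,e); (5,17,e); (8,0,e); (8,3,e); (9,5,e); (9,8,e); (9,11,e); (12,9,e); (17,12,e); (17,20,e); (19,11,e)
step 9: rule r1; match: 0->12, 1->9; deleted nodes (none); deleted edges (none); added nodes 29; added edges (none); result: nodes: 0:z, 3:v, 5:v, 8:v, 9:u, 11:z, 12:u, 15:z, 17:u, 19:w, 20:u, 21:u, 22:u, 23:u, 24:u, 25:u, 26:u, 27:u, 28:u, 29:u edges: (0,11,e); (3,11,e); (3,19,e); (5,12,e); (5,17,e); (8,0,e); (8,3,e); (9,5,e); (9,8,e); (9,11,e); (12,9,e); (17,12,e); (17,20,e); (19,11,e)
step 10: rule r1; match: 0->12, 1->9; deleted nodes (none); deleted edges (none); added nodes 30; added edges (none); result: nodes: 0:z, 3:v, 5:v, 8:v, 9:u, 11:z, 12:u, 15:z, 17:u, 19:w, 20:u, 21:u, 22:u, 23:u, 24:u, 25:u, 26:u, 27:u, 28:u, 29:u, 30:u edges: (0,11,e); (3,11,e); (3,19,e); (5,12,e); (5,17,e); (8,0,e); (8,3,e); (9,5,e); (9,8,e); (9,11,e); (12,9,e); (17,12,e); (17,20,e); (19,11,e)
final:
nodes: 0:z, 3:v, 5:v, 8:v, 9:u, 11:z, 12:u, 15:z, 17:u, 19:w, 20:u, 21:u, 22:u, 23:u, 24:u, 25:u, 26:u, 27:u, 28:u, 29:u, 30:u
edges: (0,11,e); (3,11,e); (3,19,e); (5,12,e); (5,17,e); (8,0,e); (8,3,e); (9,5,e); (9,8,e); (9,11,e); (12,9,e); (17,12,e); (17,20,e); (19,11,e)
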